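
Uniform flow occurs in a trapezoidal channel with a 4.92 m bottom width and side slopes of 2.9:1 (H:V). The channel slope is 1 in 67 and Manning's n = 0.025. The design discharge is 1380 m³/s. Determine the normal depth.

y_n = 5.92 m

Manning's equation rearranged: A R^(2/3) = nQ / (1·√S) = 0.025 × 1380 / (√0.01493) = 282.4.
Trying y = 7.16 m: A R^(2/3) = 445 — over.
Trying y = 4.61 m: A R^(2/3) = 156.9 — short.
Trying y = 5.92 m: A R^(2/3) = 282.2 — close enough.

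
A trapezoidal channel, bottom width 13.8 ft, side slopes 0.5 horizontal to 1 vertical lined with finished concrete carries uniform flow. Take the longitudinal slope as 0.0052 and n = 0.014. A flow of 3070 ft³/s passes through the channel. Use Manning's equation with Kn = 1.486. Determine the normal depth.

Manning's equation rearranged: A R^(2/3) = nQ / (1.486·√S) = 0.014 × 3070 / (1.486 × √0.0052) = 401.1.
At y = 6.32 ft: A R^(2/3) = 262.7 — short.
At y = 8.83 ft: A R^(2/3) = 457.3 — over.
At y = 8.16 ft: A R^(2/3) = 400.8 — close enough.

y_n = 8.16 ft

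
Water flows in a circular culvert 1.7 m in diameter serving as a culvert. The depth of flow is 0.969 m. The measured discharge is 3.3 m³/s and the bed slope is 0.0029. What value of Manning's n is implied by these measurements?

n = 0.013

For a circular section of diameter D = 1.7 m at depth y = 0.969 m, the central angle is θ = 2 arccos(1 − 2y/D) = 3.423 rad. Then A = (D²/8)(θ − sin θ) = 1.337 m² and P = Dθ/2 = 2.909 m.
Hydraulic radius R = A/P = 1.337/2.909 = 0.4594 m.
Rearranging Manning's equation: n = (1/Q) A R^(2/3) S^(1/2) = (1/3.3) × 1.337 × 0.4594^(2/3) × √0.0029 = 0.013.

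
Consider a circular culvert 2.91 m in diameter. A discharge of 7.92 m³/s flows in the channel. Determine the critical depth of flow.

y_c = 1.22 m

At critical depth, Q² T / (g A³) = 1, i.e. A³/T = Q²/g = 7.92²/9.81 = 6.394.
Try y = 1.47 m: A³/T = 13.14 — high.
Try y = 1.04 m: A³/T = 3.486 — low.
Try y = 1.22 m: A³/T = 6.44 — ≈ 6.394.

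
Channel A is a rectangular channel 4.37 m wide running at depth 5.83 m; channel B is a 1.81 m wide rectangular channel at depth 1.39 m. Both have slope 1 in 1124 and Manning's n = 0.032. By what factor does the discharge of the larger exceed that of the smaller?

20.6

Channel A: Flow area A = b·y = 4.37 × 5.83 = 25.48 m². Wetted perimeter P = b + 2y = 4.37 + 2×5.83 = 16.03 m. Hydraulic radius R = A/P = 25.48/16.03 = 1.589 m. Q_A = (1/0.032)·25.48·1.589^(2/3)·√0.0008897 = 32.34 m³/s.
Channel B: Flow area A = b·y = 1.81 × 1.39 = 2.516 m². Wetted perimeter P = b + 2y = 1.81 + 2×1.39 = 4.59 m. Hydraulic radius R = A/P = 2.516/4.59 = 0.5481 m. Q_B = (1/0.032)·2.516·0.5481^(2/3)·√0.0008897 = 1.571 m³/s.
The larger discharge is 32.34 m³/s and the smaller is 1.571 m³/s; the ratio is 20.6.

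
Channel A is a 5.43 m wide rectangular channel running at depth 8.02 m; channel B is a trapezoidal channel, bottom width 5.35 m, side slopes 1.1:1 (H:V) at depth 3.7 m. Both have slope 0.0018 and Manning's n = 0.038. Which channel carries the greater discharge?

channel A

Channel A: Flow area A = b·y = 5.43 × 8.02 = 43.55 m². Wetted perimeter P = b + 2y = 5.43 + 2×8.02 = 21.47 m. Hydraulic radius R = A/P = 43.55/21.47 = 2.028 m. Q_A = (1/0.038)·43.55·2.028^(2/3)·√0.0018 = 77.91 m³/s.
Channel B: With bottom width b = 5.35 m and side slope z = 1.1: A = (b + zy)y = (5.35 + 1.1×3.7)×3.7 = 34.85 m²; P = b + 2y√(1+z²) = 5.35 + 2×3.7×1.487 = 16.35 m. Hydraulic radius R = A/P = 34.85/16.35 = 2.132 m. Q_B = (1/0.038)·34.85·2.132^(2/3)·√0.0018 = 64.45 m³/s.
Q_A = 77.91 m³/s vs Q_B = 64.45 m³/s, so channel A carries more.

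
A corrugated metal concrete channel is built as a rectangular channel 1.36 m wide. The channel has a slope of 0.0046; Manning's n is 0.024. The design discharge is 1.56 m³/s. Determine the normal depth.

Manning's equation rearranged: A R^(2/3) = nQ / (1·√S) = 0.024 × 1.56 / (√0.0046) = 0.552.
Try y = 0.696 m: A R^(2/3) = 0.4647 — low.
Try y = 0.793 m: A R^(2/3) = 0.5519 — close enough.

y_n = 0.793 m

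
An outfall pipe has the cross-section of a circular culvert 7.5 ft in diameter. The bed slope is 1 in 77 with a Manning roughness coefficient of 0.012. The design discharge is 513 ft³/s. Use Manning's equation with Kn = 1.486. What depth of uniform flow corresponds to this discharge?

Manning's equation rearranged: A R^(2/3) = nQ / (1.486·√S) = 0.012 × 513 / (1.486 × √0.01299) = 36.35.
Trying y = 3.14 ft: A R^(2/3) = 24.59 — low.
Trying y = 4.74 ft: A R^(2/3) = 48.79 — high.
Trying y = 3.93 ft: A R^(2/3) = 36.34 — matches.

y_n = 3.93 ft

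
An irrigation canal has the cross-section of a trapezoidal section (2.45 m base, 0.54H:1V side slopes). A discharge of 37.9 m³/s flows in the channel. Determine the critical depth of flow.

y_c = 2.41 m

At critical depth, Q² T / (g A³) = 1, i.e. A³/T = Q²/g = 37.9²/9.81 = 146.4.
Try y = 1.91 m: A³/T = 65.15 — short.
Try y = 2.85 m: A³/T = 265.8 — over.
Try y = 2.41 m: A³/T = 146.3 — close enough.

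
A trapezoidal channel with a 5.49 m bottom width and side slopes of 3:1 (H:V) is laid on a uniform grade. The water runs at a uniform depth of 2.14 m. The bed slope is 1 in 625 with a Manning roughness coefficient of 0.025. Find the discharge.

Q = 49.6 m³/s

With bottom width b = 5.49 m and side slope z = 3: A = (b + zy)y = (5.49 + 3×2.14)×2.14 = 25.49 m²; P = b + 2y√(1+z²) = 5.49 + 2×2.14×3.162 = 19.02 m.
Hydraulic radius R = A/P = 25.49/19.02 = 1.34 m.
Manning's equation: Q = (1/n) A R^(2/3) S^(1/2) = (1/0.025) × 25.49 × 1.34^(2/3) × 0.0016^(1/2) = 49.6 m³/s.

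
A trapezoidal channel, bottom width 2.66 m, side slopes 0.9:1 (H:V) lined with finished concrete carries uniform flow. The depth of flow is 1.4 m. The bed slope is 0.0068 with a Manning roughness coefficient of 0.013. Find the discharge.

With bottom width b = 2.66 m and side slope z = 0.9: A = (b + zy)y = (2.66 + 0.9×1.4)×1.4 = 5.488 m²; P = b + 2y√(1+z²) = 2.66 + 2×1.4×1.345 = 6.427 m.
Hydraulic radius R = A/P = 5.488/6.427 = 0.8539 m.
Manning's equation: Q = (1/n) A R^(2/3) S^(1/2) = (1/0.013) × 5.488 × 0.8539^(2/3) × 0.0068^(1/2) = 31.3 m³/s.

Q = 31.3 m³/s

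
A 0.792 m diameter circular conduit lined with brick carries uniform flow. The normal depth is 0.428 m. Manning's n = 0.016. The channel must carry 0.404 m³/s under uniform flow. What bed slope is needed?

For a circular section of diameter D = 0.792 m at depth y = 0.428 m, the central angle is θ = 2 arccos(1 − 2y/D) = 3.303 rad. Then A = (D²/8)(θ − sin θ) = 0.2716 m² and P = Dθ/2 = 1.308 m.
Hydraulic radius R = A/P = 0.2716/1.308 = 0.2077 m.
From Manning's equation, S = [nQ / (1 A R^(2/3))]² = [0.016 × 0.404 / (1 × 0.2716 × 0.2077^(2/3))]² = 0.0046.

S = 0.0046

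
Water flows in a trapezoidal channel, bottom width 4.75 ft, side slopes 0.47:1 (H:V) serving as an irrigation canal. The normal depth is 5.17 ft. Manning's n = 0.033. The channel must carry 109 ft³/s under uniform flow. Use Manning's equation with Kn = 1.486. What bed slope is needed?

S = 0.0014

With bottom width b = 4.75 ft and side slope z = 0.47: A = (b + zy)y = (4.75 + 0.47×5.17)×5.17 = 37.12 ft²; P = b + 2y√(1+z²) = 4.75 + 2×5.17×1.105 = 16.18 ft.
Hydraulic radius R = A/P = 37.12/16.18 = 2.295 ft.
From Manning's equation, S = [nQ / (1.486 A R^(2/3))]² = [0.033 × 109 / (1.486 × 37.12 × 2.295^(2/3))]² = 0.0014.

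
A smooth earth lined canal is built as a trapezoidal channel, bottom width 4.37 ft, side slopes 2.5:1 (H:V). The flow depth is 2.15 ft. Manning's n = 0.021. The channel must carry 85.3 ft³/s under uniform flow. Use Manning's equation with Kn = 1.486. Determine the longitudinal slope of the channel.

S = 0.0023

With bottom width b = 4.37 ft and side slope z = 2.5: A = (b + zy)y = (4.37 + 2.5×2.15)×2.15 = 20.95 ft²; P = b + 2y√(1+z²) = 4.37 + 2×2.15×2.693 = 15.95 ft.
Hydraulic radius R = A/P = 20.95/15.95 = 1.314 ft.
From Manning's equation, S = [nQ / (1.486 A R^(2/3))]² = [0.021 × 85.3 / (1.486 × 20.95 × 1.314^(2/3))]² = 0.0023.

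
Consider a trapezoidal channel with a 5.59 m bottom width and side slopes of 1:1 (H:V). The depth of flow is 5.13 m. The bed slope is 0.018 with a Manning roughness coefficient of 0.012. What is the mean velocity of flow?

V = 21.9 m/s

With bottom width b = 5.59 m and side slope z = 1: A = (b + zy)y = (5.59 + 1×5.13)×5.13 = 54.99 m²; P = b + 2y√(1+z²) = 5.59 + 2×5.13×1.414 = 20.1 m.
Hydraulic radius R = A/P = 54.99/20.1 = 2.736 m.
From Manning's equation, V = (1/n) R^(2/3) S^(1/2) = (1/0.012) × 2.736^(2/3) × 0.018^(1/2) = 21.9 m/s.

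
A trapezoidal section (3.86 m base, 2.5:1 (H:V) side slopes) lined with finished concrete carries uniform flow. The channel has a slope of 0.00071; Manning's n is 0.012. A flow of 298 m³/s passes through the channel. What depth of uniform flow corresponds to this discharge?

y_n = 4.68 m

Manning's equation rearranged: A R^(2/3) = nQ / (1·√S) = 0.012 × 298 / (√0.00071) = 134.2.
Trying y = 5.58 m: A R^(2/3) = 203.5 — over.
Trying y = 3.42 m: A R^(2/3) = 65.23 — short.
Trying y = 4.68 m: A R^(2/3) = 134.3 — ≈ 134.2.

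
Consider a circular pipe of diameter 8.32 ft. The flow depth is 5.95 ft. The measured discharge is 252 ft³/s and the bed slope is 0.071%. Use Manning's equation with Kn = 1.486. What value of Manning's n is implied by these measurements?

For a circular section of diameter D = 8.32 ft at depth y = 5.95 ft, the central angle is θ = 2 arccos(1 − 2y/D) = 4.031 rad. Then A = (D²/8)(θ − sin θ) = 41.6 ft² and P = Dθ/2 = 16.77 ft.
Hydraulic radius R = A/P = 41.6/16.77 = 2.481 ft.
Rearranging Manning's equation: n = (1.486/Q) A R^(2/3) S^(1/2) = (1.486/252) × 41.6 × 2.481^(2/3) × √0.00071 = 0.012.

n = 0.012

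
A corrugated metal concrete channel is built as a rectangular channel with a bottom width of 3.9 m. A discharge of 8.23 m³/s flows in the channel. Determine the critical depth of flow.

For a rectangular channel, critical depth y_c = (q²/g)^(1/3) where q = Q/b = 8.23/3.9 = 2.11 m²/s.
So y_c = (2.11²/9.81)^(1/3) = 0.769 m.

y_c = 0.769 m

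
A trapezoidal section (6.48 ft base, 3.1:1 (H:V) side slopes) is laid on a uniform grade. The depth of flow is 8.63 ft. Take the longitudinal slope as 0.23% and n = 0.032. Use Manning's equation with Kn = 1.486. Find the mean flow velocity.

With bottom width b = 6.48 ft and side slope z = 3.1: A = (b + zy)y = (6.48 + 3.1×8.63)×8.63 = 286.8 ft²; P = b + 2y√(1+z²) = 6.48 + 2×8.63×3.257 = 62.7 ft.
Hydraulic radius R = A/P = 286.8/62.7 = 4.574 ft.
From Manning's equation, V = (1.486/n) R^(2/3) S^(1/2) = (1.486/0.032) × 4.574^(2/3) × 0.0023^(1/2) = 6.14 ft/s.

V = 6.14 ft/s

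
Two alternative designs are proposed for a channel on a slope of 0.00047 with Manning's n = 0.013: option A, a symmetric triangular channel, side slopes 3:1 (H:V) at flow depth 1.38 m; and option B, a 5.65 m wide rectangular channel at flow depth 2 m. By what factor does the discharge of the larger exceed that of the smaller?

2.91

Channel A: For a triangular section with side slope z = 3: A = zy² = 3×1.38² = 5.713 m²; P = 2y√(1+z²) = 2×1.38×3.162 = 8.728 m. Hydraulic radius R = A/P = 5.713/8.728 = 0.6546 m. Q_A = (1/0.013)·5.713·0.6546^(2/3)·√0.00047 = 7.183 m³/s.
Channel B: Flow area A = b·y = 5.65 × 2 = 11.3 m². Wetted perimeter P = b + 2y = 5.65 + 2×2 = 9.65 m. Hydraulic radius R = A/P = 11.3/9.65 = 1.171 m. Q_B = (1/0.013)·11.3·1.171^(2/3)·√0.00047 = 20.94 m³/s.
The larger discharge is 20.94 m³/s and the smaller is 7.183 m³/s; the ratio is 2.91.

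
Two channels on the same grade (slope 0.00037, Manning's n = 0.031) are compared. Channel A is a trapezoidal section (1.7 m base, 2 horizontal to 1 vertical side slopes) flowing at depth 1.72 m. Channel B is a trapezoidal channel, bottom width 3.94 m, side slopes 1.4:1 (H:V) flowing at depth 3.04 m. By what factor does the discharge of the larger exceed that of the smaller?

Channel A: With bottom width b = 1.7 m and side slope z = 2: A = (b + zy)y = (1.7 + 2×1.72)×1.72 = 8.841 m²; P = b + 2y√(1+z²) = 1.7 + 2×1.72×2.236 = 9.392 m. Hydraulic radius R = A/P = 8.841/9.392 = 0.9413 m. Q_A = (1/0.031)·8.841·0.9413^(2/3)·√0.00037 = 5.269 m³/s.
Channel B: With bottom width b = 3.94 m and side slope z = 1.4: A = (b + zy)y = (3.94 + 1.4×3.04)×3.04 = 24.92 m²; P = b + 2y√(1+z²) = 3.94 + 2×3.04×1.72 = 14.4 m. Hydraulic radius R = A/P = 24.92/14.4 = 1.73 m. Q_B = (1/0.031)·24.92·1.73^(2/3)·√0.00037 = 22.28 m³/s.
The larger discharge is 22.28 m³/s and the smaller is 5.269 m³/s; the ratio is 4.23.

4.23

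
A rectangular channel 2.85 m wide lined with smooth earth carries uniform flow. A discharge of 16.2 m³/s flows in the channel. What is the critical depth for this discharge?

y_c = 1.49 m

For a rectangular channel, critical depth y_c = (q²/g)^(1/3) where q = Q/b = 16.2/2.85 = 5.684 m²/s.
So y_c = (5.684²/9.81)^(1/3) = 1.49 m.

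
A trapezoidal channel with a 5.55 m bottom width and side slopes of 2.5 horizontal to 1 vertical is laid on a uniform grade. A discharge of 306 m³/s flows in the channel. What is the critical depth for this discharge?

At critical depth, Q² T / (g A³) = 1, i.e. A³/T = Q²/g = 306²/9.81 = 9545.
Trying y = 4.91 m: A³/T = 22270 — over.
Trying y = 4.01 m: A³/T = 9517 — matches.

y_c = 4.01 m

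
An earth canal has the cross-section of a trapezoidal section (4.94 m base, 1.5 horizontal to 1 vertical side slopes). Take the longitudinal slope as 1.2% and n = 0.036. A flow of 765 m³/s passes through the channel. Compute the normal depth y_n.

Manning's equation rearranged: A R^(2/3) = nQ / (1·√S) = 0.036 × 765 / (√0.012) = 251.4.
Trying y = 5.89 m: A R^(2/3) = 172.5 — too small.
Trying y = 8.31 m: A R^(2/3) = 373.2 — too large.
Trying y = 6.98 m: A R^(2/3) = 251.4 — close enough.

y_n = 6.98 m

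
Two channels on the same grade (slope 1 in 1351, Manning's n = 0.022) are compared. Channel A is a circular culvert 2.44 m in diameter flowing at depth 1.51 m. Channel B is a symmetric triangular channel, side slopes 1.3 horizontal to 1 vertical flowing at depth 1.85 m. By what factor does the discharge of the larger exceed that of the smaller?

1.53

Channel A: For a circular section of diameter D = 2.44 m at depth y = 1.51 m, the central angle is θ = 2 arccos(1 − 2y/D) = 3.622 rad. Then A = (D²/8)(θ − sin θ) = 3.039 m² and P = Dθ/2 = 4.418 m. Hydraulic radius R = A/P = 3.039/4.418 = 0.6878 m. Q_A = (1/0.022)·3.039·0.6878^(2/3)·√0.0007402 = 2.928 m³/s.
Channel B: For a triangular section with side slope z = 1.3: A = zy² = 1.3×1.85² = 4.449 m²; P = 2y√(1+z²) = 2×1.85×1.64 = 6.068 m. Hydraulic radius R = A/P = 4.449/6.068 = 0.7332 m. Q_B = (1/0.022)·4.449·0.7332^(2/3)·√0.0007402 = 4.474 m³/s.
The larger discharge is 4.474 m³/s and the smaller is 2.928 m³/s; the ratio is 1.53.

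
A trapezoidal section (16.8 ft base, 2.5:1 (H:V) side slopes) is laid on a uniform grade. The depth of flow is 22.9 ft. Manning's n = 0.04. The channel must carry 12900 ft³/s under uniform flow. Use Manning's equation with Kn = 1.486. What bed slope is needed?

S = 0.00151

With bottom width b = 16.8 ft and side slope z = 2.5: A = (b + zy)y = (16.8 + 2.5×22.9)×22.9 = 1696 ft²; P = b + 2y√(1+z²) = 16.8 + 2×22.9×2.693 = 140.1 ft.
Hydraulic radius R = A/P = 1696/140.1 = 12.1 ft.
From Manning's equation, S = [nQ / (1.486 A R^(2/3))]² = [0.04 × 12900 / (1.486 × 1696 × 12.1^(2/3))]² = 0.00151.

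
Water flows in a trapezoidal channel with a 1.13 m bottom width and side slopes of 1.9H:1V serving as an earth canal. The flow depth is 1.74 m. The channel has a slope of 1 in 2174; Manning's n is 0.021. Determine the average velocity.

With bottom width b = 1.13 m and side slope z = 1.9: A = (b + zy)y = (1.13 + 1.9×1.74)×1.74 = 7.719 m²; P = b + 2y√(1+z²) = 1.13 + 2×1.74×2.147 = 8.602 m.
Hydraulic radius R = A/P = 7.719/8.602 = 0.8973 m.
From Manning's equation, V = (1/n) R^(2/3) S^(1/2) = (1/0.021) × 0.8973^(2/3) × 0.00046^(1/2) = 0.95 m/s.

V = 0.95 m/s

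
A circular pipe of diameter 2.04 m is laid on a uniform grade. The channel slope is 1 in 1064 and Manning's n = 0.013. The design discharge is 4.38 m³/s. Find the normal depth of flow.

y_n = 1.5 m

Manning's equation rearranged: A R^(2/3) = nQ / (1·√S) = 0.013 × 4.38 / (√0.0009398) = 1.857.
At y = 1.1 m: A R^(2/3) = 1.183 — low.
At y = 1.64 m: A R^(2/3) = 2.049 — high.
At y = 1.5 m: A R^(2/3) = 1.858 — matches.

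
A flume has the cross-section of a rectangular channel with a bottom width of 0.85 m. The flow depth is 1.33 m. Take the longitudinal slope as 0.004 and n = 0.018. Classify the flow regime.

Flow area A = b·y = 0.85 × 1.33 = 1.131 m². Wetted perimeter P = b + 2y = 0.85 + 2×1.33 = 3.51 m.
Hydraulic radius R = A/P = 1.131/3.51 = 0.3221 m.
V = (1/n) R^(2/3) √S = (1/0.018) × 0.3221^(2/3) × √0.004 = 1.651 m/s. Hydraulic depth D_h = A/T = 1.131/0.85 = 1.33 m.
Froude number Fr = V/√(g·D_h) = 1.651/√(9.81×1.33) = 0.457, which is less than 1, so the flow is subcritical.

subcritical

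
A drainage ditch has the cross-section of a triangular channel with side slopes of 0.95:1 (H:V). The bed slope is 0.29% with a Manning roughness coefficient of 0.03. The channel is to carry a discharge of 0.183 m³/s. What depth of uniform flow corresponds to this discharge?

y_n = 0.565 m

Manning's equation rearranged: A R^(2/3) = nQ / (1·√S) = 0.03 × 0.183 / (√0.0029) = 0.1019.
Try y = 0.422 m: A R^(2/3) = 0.04676 — too small.
Try y = 0.565 m: A R^(2/3) = 0.1018 — ≈ 0.1019.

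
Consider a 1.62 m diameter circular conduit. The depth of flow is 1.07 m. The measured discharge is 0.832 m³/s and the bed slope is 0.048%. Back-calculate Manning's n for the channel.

For a circular section of diameter D = 1.62 m at depth y = 1.07 m, the central angle is θ = 2 arccos(1 − 2y/D) = 3.795 rad. Then A = (D²/8)(θ − sin θ) = 1.444 m² and P = Dθ/2 = 3.074 m.
Hydraulic radius R = A/P = 1.444/3.074 = 0.4699 m.
Rearranging Manning's equation: n = (1/Q) A R^(2/3) S^(1/2) = (1/0.832) × 1.444 × 0.4699^(2/3) × √0.00048 = 0.023.

n = 0.023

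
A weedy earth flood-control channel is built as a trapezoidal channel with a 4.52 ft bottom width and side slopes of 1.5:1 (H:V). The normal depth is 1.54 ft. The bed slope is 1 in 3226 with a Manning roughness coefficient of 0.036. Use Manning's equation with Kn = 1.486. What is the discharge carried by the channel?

With bottom width b = 4.52 ft and side slope z = 1.5: A = (b + zy)y = (4.52 + 1.5×1.54)×1.54 = 10.52 ft²; P = b + 2y√(1+z²) = 4.52 + 2×1.54×1.803 = 10.07 ft.
Hydraulic radius R = A/P = 10.52/10.07 = 1.044 ft.
Manning's equation: Q = (1.486/n) A R^(2/3) S^(1/2) = (1.486/0.036) × 10.52 × 1.044^(2/3) × 0.00031^(1/2) = 7.87 ft³/s.

Q = 7.87 ft³/s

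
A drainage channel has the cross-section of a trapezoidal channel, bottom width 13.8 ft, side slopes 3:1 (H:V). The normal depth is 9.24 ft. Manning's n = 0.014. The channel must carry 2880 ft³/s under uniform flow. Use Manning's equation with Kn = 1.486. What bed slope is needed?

With bottom width b = 13.8 ft and side slope z = 3: A = (b + zy)y = (13.8 + 3×9.24)×9.24 = 383.6 ft²; P = b + 2y√(1+z²) = 13.8 + 2×9.24×3.162 = 72.24 ft.
Hydraulic radius R = A/P = 383.6/72.24 = 5.311 ft.
From Manning's equation, S = [nQ / (1.486 A R^(2/3))]² = [0.014 × 2880 / (1.486 × 383.6 × 5.311^(2/3))]² = 0.00054.

S = 0.00054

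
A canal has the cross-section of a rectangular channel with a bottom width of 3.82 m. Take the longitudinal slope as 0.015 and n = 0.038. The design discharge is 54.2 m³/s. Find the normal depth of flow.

y_n = 3.76 m

Manning's equation rearranged: A R^(2/3) = nQ / (1·√S) = 0.038 × 54.2 / (√0.015) = 16.82.
Trying y = 2.74 m: A R^(2/3) = 11.32 — too small.
Trying y = 4.21 m: A R^(2/3) = 19.29 — too large.
Trying y = 3.76 m: A R^(2/3) = 16.81 — matches.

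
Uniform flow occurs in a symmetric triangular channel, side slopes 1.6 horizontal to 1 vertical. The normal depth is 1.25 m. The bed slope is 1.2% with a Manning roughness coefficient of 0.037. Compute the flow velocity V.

For a triangular section with side slope z = 1.6: A = zy² = 1.6×1.25² = 2.5 m²; P = 2y√(1+z²) = 2×1.25×1.887 = 4.717 m.
Hydraulic radius R = A/P = 2.5/4.717 = 0.53 m.
From Manning's equation, V = (1/n) R^(2/3) S^(1/2) = (1/0.037) × 0.53^(2/3) × 0.012^(1/2) = 1.94 m/s.

V = 1.94 m/s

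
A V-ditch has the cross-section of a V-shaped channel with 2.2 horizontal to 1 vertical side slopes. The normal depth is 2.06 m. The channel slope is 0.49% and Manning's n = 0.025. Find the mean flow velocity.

For a triangular section with side slope z = 2.2: A = zy² = 2.2×2.06² = 9.336 m²; P = 2y√(1+z²) = 2×2.06×2.417 = 9.956 m.
Hydraulic radius R = A/P = 9.336/9.956 = 0.9377 m.
From Manning's equation, V = (1/n) R^(2/3) S^(1/2) = (1/0.025) × 0.9377^(2/3) × 0.0049^(1/2) = 2.68 m/s.

V = 2.68 m/s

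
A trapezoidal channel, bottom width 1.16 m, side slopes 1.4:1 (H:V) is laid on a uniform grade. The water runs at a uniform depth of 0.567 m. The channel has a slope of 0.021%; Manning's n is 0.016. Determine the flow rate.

Q = 0.504 m³/s

With bottom width b = 1.16 m and side slope z = 1.4: A = (b + zy)y = (1.16 + 1.4×0.567)×0.567 = 1.108 m²; P = b + 2y√(1+z²) = 1.16 + 2×0.567×1.72 = 3.111 m.
Hydraulic radius R = A/P = 1.108/3.111 = 0.3561 m.
Manning's equation: Q = (1/n) A R^(2/3) S^(1/2) = (1/0.016) × 1.108 × 0.3561^(2/3) × 0.00021^(1/2) = 0.504 m³/s.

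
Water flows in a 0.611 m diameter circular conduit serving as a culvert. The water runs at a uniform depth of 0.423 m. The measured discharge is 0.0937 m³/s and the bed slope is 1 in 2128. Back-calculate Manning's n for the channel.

For a circular section of diameter D = 0.611 m at depth y = 0.423 m, the central angle is θ = 2 arccos(1 − 2y/D) = 3.931 rad. Then A = (D²/8)(θ − sin θ) = 0.2166 m² and P = Dθ/2 = 1.201 m.
Hydraulic radius R = A/P = 0.2166/1.201 = 0.1803 m.
Rearranging Manning's equation: n = (1/Q) A R^(2/3) S^(1/2) = (1/0.0937) × 0.2166 × 0.1803^(2/3) × √0.0004699 = 0.016.

n = 0.016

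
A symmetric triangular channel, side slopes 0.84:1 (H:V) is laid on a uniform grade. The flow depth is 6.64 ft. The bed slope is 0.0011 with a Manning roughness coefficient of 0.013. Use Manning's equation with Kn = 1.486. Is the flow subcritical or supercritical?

subcritical

For a triangular section with side slope z = 0.84: A = zy² = 0.84×6.64² = 37.04 ft²; P = 2y√(1+z²) = 2×6.64×1.306 = 17.34 ft.
Hydraulic radius R = A/P = 37.04/17.34 = 2.135 ft.
V = (1.486/n) R^(2/3) √S = (1.486/0.013) × 2.135^(2/3) × √0.0011 = 6.287 ft/s. Hydraulic depth D_h = A/T = 37.04/11.16 = 3.32 ft.
Froude number Fr = V/√(g·D_h) = 6.287/√(32.2×3.32) = 0.608, which is less than 1, so the flow is subcritical.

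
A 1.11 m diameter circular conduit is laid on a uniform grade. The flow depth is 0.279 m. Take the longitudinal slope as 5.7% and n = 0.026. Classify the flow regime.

supercritical

For a circular section of diameter D = 1.11 m at depth y = 0.279 m, the central angle is θ = 2 arccos(1 − 2y/D) = 2.101 rad. Then A = (D²/8)(θ − sin θ) = 0.1906 m² and P = Dθ/2 = 1.166 m.
Hydraulic radius R = A/P = 0.1906/1.166 = 0.1635 m.
V = (1/n) R^(2/3) √S = (1/0.026) × 0.1635^(2/3) × √0.057 = 2.746 m/s. Hydraulic depth D_h = A/T = 0.1906/0.963 = 0.1979 m.
Froude number Fr = V/√(g·D_h) = 2.746/√(9.81×0.1979) = 1.97, which is greater than 1, so the flow is supercritical.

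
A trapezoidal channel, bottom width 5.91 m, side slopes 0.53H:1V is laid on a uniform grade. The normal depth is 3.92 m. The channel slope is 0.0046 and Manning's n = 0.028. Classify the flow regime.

With bottom width b = 5.91 m and side slope z = 0.53: A = (b + zy)y = (5.91 + 0.53×3.92)×3.92 = 31.31 m²; P = b + 2y√(1+z²) = 5.91 + 2×3.92×1.132 = 14.78 m.
Hydraulic radius R = A/P = 31.31/14.78 = 2.118 m.
V = (1/n) R^(2/3) √S = (1/0.028) × 2.118^(2/3) × √0.0046 = 3.995 m/s. Hydraulic depth D_h = A/T = 31.31/10.07 = 3.111 m.
Froude number Fr = V/√(g·D_h) = 3.995/√(9.81×3.111) = 0.723, which is less than 1, so the flow is subcritical.

subcritical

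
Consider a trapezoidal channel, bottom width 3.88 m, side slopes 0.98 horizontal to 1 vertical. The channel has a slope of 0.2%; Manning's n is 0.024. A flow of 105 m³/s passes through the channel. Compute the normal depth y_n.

y_n = 4.22 m

Manning's equation rearranged: A R^(2/3) = nQ / (1·√S) = 0.024 × 105 / (√0.002) = 56.35.
Try y = 4.57 m: A R^(2/3) = 66.37 — over.
Try y = 4.22 m: A R^(2/3) = 56.43 — close enough.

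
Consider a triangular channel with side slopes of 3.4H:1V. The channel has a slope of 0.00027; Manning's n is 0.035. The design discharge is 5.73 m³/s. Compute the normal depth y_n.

Manning's equation rearranged: A R^(2/3) = nQ / (1·√S) = 0.035 × 5.73 / (√0.00027) = 12.21.
Trying y = 1.71 m: A R^(2/3) = 8.712 — low.
Trying y = 2.26 m: A R^(2/3) = 18.33 — high.
Trying y = 1.94 m: A R^(2/3) = 12.2 — ≈ 12.21.

y_n = 1.94 m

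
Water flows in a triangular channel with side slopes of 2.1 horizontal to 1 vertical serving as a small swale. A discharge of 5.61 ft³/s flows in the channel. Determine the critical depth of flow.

At critical depth, Q² T / (g A³) = 1, i.e. A³/T = Q²/g = 5.61²/32.2 = 0.9774.
Trying y = 1.07 ft: A³/T = 3.093 — too large.
Trying y = 0.595 ft: A³/T = 0.1644 — too small.
Trying y = 0.85 ft: A³/T = 0.9784 — close enough.

y_c = 0.85 ft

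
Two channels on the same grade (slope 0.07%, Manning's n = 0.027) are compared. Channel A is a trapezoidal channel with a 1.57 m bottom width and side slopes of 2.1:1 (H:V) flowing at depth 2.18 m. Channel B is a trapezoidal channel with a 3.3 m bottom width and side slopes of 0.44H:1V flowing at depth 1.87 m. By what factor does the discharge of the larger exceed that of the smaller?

1.85

Channel A: With bottom width b = 1.57 m and side slope z = 2.1: A = (b + zy)y = (1.57 + 2.1×2.18)×2.18 = 13.4 m²; P = b + 2y√(1+z²) = 1.57 + 2×2.18×2.326 = 11.71 m. Hydraulic radius R = A/P = 13.4/11.71 = 1.144 m. Q_A = (1/0.027)·13.4·1.144^(2/3)·√0.0007 = 14.37 m³/s.
Channel B: With bottom width b = 3.3 m and side slope z = 0.44: A = (b + zy)y = (3.3 + 0.44×1.87)×1.87 = 7.71 m²; P = b + 2y√(1+z²) = 3.3 + 2×1.87×1.093 = 7.386 m. Hydraulic radius R = A/P = 7.71/7.386 = 1.044 m. Q_B = (1/0.027)·7.71·1.044^(2/3)·√0.0007 = 7.774 m³/s.
The larger discharge is 14.37 m³/s and the smaller is 7.774 m³/s; the ratio is 1.85.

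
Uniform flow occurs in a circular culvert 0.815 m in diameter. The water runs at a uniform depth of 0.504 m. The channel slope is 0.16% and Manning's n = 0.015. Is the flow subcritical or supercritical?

For a circular section of diameter D = 0.815 m at depth y = 0.504 m, the central angle is θ = 2 arccos(1 − 2y/D) = 3.62 rad. Then A = (D²/8)(θ − sin θ) = 0.3387 m² and P = Dθ/2 = 1.475 m.
Hydraulic radius R = A/P = 0.3387/1.475 = 0.2297 m.
V = (1/n) R^(2/3) √S = (1/0.015) × 0.2297^(2/3) × √0.0016 = 1 m/s. Hydraulic depth D_h = A/T = 0.3387/0.7918 = 0.4278 m.
Froude number Fr = V/√(g·D_h) = 1/√(9.81×0.4278) = 0.488, which is less than 1, so the flow is subcritical.

subcritical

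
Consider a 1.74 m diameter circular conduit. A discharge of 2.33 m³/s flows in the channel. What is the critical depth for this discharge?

At critical depth, Q² T / (g A³) = 1, i.e. A³/T = Q²/g = 2.33²/9.81 = 0.5534.
At y = 0.671 m: A³/T = 0.3571 — low.
At y = 0.937 m: A³/T = 1.282 — high.
At y = 0.752 m: A³/T = 0.5531 — close enough.

y_c = 0.752 m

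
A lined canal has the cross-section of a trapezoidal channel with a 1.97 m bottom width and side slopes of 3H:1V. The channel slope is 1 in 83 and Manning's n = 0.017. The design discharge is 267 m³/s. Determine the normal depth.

y_n = 2.91 m

Manning's equation rearranged: A R^(2/3) = nQ / (1·√S) = 0.017 × 267 / (√0.01205) = 41.35.
At y = 2.53 m: A R^(2/3) = 29.48 — too small.
At y = 2.91 m: A R^(2/3) = 41.31 — close enough.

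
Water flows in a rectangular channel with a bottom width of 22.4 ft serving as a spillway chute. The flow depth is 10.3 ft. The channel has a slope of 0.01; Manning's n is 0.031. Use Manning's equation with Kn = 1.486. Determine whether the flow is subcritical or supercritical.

subcritical

Flow area A = b·y = 22.4 × 10.3 = 230.7 ft². Wetted perimeter P = b + 2y = 22.4 + 2×10.3 = 43 ft.
Hydraulic radius R = A/P = 230.7/43 = 5.366 ft.
V = (1.486/n) R^(2/3) √S = (1.486/0.031) × 5.366^(2/3) × √0.01 = 14.69 ft/s. Hydraulic depth D_h = A/T = 230.7/22.4 = 10.3 ft.
Froude number Fr = V/√(g·D_h) = 14.69/√(32.2×10.3) = 0.807, which is less than 1, so the flow is subcritical.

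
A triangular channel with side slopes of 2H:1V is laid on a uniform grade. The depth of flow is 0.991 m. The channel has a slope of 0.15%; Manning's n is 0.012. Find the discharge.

Q = 3.68 m³/s

For a triangular section with side slope z = 2: A = zy² = 2×0.991² = 1.964 m²; P = 2y√(1+z²) = 2×0.991×2.236 = 4.432 m.
Hydraulic radius R = A/P = 1.964/4.432 = 0.4432 m.
Manning's equation: Q = (1/n) A R^(2/3) S^(1/2) = (1/0.012) × 1.964 × 0.4432^(2/3) × 0.0015^(1/2) = 3.68 m³/s.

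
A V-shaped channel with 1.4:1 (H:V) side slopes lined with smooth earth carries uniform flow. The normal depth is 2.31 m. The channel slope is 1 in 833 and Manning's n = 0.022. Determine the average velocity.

For a triangular section with side slope z = 1.4: A = zy² = 1.4×2.31² = 7.471 m²; P = 2y√(1+z²) = 2×2.31×1.72 = 7.949 m.
Hydraulic radius R = A/P = 7.471/7.949 = 0.9399 m.
From Manning's equation, V = (1/n) R^(2/3) S^(1/2) = (1/0.022) × 0.9399^(2/3) × 0.0012^(1/2) = 1.51 m/s.

V = 1.51 m/s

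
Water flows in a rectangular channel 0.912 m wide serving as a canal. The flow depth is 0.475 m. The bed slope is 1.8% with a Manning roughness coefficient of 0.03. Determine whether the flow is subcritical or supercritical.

Flow area A = b·y = 0.912 × 0.475 = 0.4332 m². Wetted perimeter P = b + 2y = 0.912 + 2×0.475 = 1.862 m.
Hydraulic radius R = A/P = 0.4332/1.862 = 0.2327 m.
V = (1/n) R^(2/3) √S = (1/0.03) × 0.2327^(2/3) × √0.018 = 1.692 m/s. Hydraulic depth D_h = A/T = 0.4332/0.912 = 0.475 m.
Froude number Fr = V/√(g·D_h) = 1.692/√(9.81×0.475) = 0.784, which is less than 1, so the flow is subcritical.

subcritical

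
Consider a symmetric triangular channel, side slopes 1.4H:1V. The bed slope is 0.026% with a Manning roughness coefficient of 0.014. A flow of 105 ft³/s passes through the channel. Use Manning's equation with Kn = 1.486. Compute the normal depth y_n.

y_n = 5.17 ft

Manning's equation rearranged: A R^(2/3) = nQ / (1.486·√S) = 0.014 × 105 / (1.486 × √0.00026) = 61.35.
At y = 4.34 ft: A R^(2/3) = 38.52 — short.
At y = 5.93 ft: A R^(2/3) = 88.56 — over.
At y = 5.17 ft: A R^(2/3) = 61.43 — close enough.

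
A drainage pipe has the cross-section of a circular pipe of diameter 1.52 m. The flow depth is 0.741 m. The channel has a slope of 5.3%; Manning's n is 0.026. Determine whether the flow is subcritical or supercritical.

For a circular section of diameter D = 1.52 m at depth y = 0.741 m, the central angle is θ = 2 arccos(1 − 2y/D) = 3.092 rad. Then A = (D²/8)(θ − sin θ) = 0.8784 m² and P = Dθ/2 = 2.35 m.
Hydraulic radius R = A/P = 0.8784/2.35 = 0.3739 m.
V = (1/n) R^(2/3) √S = (1/0.026) × 0.3739^(2/3) × √0.053 = 4.595 m/s. Hydraulic depth D_h = A/T = 0.8784/1.52 = 0.5781 m.
Froude number Fr = V/√(g·D_h) = 4.595/√(9.81×0.5781) = 1.93, which is greater than 1, so the flow is supercritical.

supercritical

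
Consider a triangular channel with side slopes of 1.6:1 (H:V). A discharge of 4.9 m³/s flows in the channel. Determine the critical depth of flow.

At critical depth, Q² T / (g A³) = 1, i.e. A³/T = Q²/g = 4.9²/9.81 = 2.448.
Trying y = 0.909 m: A³/T = 0.7944 — short.
Trying y = 1.14 m: A³/T = 2.465 — ≈ 2.448.

y_c = 1.14 m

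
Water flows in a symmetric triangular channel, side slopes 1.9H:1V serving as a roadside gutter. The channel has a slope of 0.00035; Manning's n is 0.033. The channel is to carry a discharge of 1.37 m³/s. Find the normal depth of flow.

y_n = 1.34 m

Manning's equation rearranged: A R^(2/3) = nQ / (1·√S) = 0.033 × 1.37 / (√0.00035) = 2.417.
Try y = 1.1 m: A R^(2/3) = 1.422 — short.
Try y = 1.52 m: A R^(2/3) = 3.37 — over.
Try y = 1.34 m: A R^(2/3) = 2.408 — ≈ 2.417.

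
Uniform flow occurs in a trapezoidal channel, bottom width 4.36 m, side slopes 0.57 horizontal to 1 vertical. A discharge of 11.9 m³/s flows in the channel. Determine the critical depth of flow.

At critical depth, Q² T / (g A³) = 1, i.e. A³/T = Q²/g = 11.9²/9.81 = 14.44.
Try y = 0.63 m: A³/T = 5.175 — too small.
Try y = 0.877 m: A³/T = 14.45 — matches.

y_c = 0.877 m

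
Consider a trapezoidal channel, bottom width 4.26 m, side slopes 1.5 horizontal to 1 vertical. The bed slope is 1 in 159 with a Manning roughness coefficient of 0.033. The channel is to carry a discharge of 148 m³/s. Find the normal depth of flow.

Manning's equation rearranged: A R^(2/3) = nQ / (1·√S) = 0.033 × 148 / (√0.006289) = 61.58.
At y = 2.64 m: A R^(2/3) = 29.38 — too small.
At y = 4.67 m: A R^(2/3) = 96.74 — too large.
At y = 3.78 m: A R^(2/3) = 61.52 — matches.

y_n = 3.78 m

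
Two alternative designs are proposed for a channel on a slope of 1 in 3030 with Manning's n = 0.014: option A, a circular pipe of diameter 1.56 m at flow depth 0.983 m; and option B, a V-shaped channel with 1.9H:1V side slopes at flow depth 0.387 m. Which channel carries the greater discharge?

Channel A: For a circular section of diameter D = 1.56 m at depth y = 0.983 m, the central angle is θ = 2 arccos(1 − 2y/D) = 3.668 rad. Then A = (D²/8)(θ − sin θ) = 1.269 m² and P = Dθ/2 = 2.861 m. Hydraulic radius R = A/P = 1.269/2.861 = 0.4434 m. Q_A = (1/0.014)·1.269·0.4434^(2/3)·√0.00033 = 0.9574 m³/s.
Channel B: For a triangular section with side slope z = 1.9: A = zy² = 1.9×0.387² = 0.2846 m²; P = 2y√(1+z²) = 2×0.387×2.147 = 1.662 m. Hydraulic radius R = A/P = 0.2846/1.662 = 0.1712 m. Q_B = (1/0.014)·0.2846·0.1712^(2/3)·√0.00033 = 0.1139 m³/s.
Q_A = 0.9574 m³/s vs Q_B = 0.1139 m³/s, so channel A carries more.

channel A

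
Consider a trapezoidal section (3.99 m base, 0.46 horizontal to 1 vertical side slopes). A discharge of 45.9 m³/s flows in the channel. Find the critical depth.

At critical depth, Q² T / (g A³) = 1, i.e. A³/T = Q²/g = 45.9²/9.81 = 214.8.
Trying y = 1.57 m: A³/T = 74.51 — too small.
Trying y = 2.5 m: A³/T = 337.3 — too large.
Trying y = 2.18 m: A³/T = 215.1 — close enough.

y_c = 2.18 m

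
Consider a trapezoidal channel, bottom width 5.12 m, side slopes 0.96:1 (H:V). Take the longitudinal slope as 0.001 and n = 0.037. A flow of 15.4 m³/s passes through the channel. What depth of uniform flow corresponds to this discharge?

Manning's equation rearranged: A R^(2/3) = nQ / (1·√S) = 0.037 × 15.4 / (√0.001) = 18.02.
At y = 1.44 m: A R^(2/3) = 9.535 — short.
At y = 2.6 m: A R^(2/3) = 27.16 — over.
At y = 2.07 m: A R^(2/3) = 18.01 — matches.

y_n = 2.07 m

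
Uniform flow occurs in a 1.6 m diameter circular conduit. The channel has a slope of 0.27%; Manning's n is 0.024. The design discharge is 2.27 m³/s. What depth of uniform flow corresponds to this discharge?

y_n = 1.26 m

Manning's equation rearranged: A R^(2/3) = nQ / (1·√S) = 0.024 × 2.27 / (√0.0027) = 1.048.
At y = 1.01 m: A R^(2/3) = 0.7914 — too small.
At y = 1.49 m: A R^(2/3) = 1.174 — too large.
At y = 1.26 m: A R^(2/3) = 1.05 — close enough.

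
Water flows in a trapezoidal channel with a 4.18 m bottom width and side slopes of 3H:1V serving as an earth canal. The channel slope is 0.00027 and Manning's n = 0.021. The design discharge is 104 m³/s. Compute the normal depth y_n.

y_n = 4.35 m

Manning's equation rearranged: A R^(2/3) = nQ / (1·√S) = 0.021 × 104 / (√0.00027) = 132.9.
Try y = 3.71 m: A R^(2/3) = 91.8 — short.
Try y = 4.91 m: A R^(2/3) = 177.1 — over.
Try y = 4.35 m: A R^(2/3) = 133 — close enough.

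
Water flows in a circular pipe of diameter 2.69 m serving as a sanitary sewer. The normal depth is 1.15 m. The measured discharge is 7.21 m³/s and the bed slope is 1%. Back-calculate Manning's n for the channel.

For a circular section of diameter D = 2.69 m at depth y = 1.15 m, the central angle is θ = 2 arccos(1 − 2y/D) = 2.851 rad. Then A = (D²/8)(θ − sin θ) = 2.319 m² and P = Dθ/2 = 3.834 m.
Hydraulic radius R = A/P = 2.319/3.834 = 0.6048 m.
Rearranging Manning's equation: n = (1/Q) A R^(2/3) S^(1/2) = (1/7.21) × 2.319 × 0.6048^(2/3) × √0.01 = 0.023.

n = 0.023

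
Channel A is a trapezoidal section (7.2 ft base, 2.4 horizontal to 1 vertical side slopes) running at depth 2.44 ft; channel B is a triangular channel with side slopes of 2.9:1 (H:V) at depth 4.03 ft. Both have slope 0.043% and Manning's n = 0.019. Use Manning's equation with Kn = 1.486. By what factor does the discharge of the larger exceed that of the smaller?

1.66

Channel A: With bottom width b = 7.2 ft and side slope z = 2.4: A = (b + zy)y = (7.2 + 2.4×2.44)×2.44 = 31.86 ft²; P = b + 2y√(1+z²) = 7.2 + 2×2.44×2.6 = 19.89 ft. Hydraulic radius R = A/P = 31.86/19.89 = 1.602 ft. Q_A = (1.486/0.019)·31.86·1.602^(2/3)·√0.00043 = 70.73 ft³/s.
Channel B: For a triangular section with side slope z = 2.9: A = zy² = 2.9×4.03² = 47.1 ft²; P = 2y√(1+z²) = 2×4.03×3.068 = 24.72 ft. Hydraulic radius R = A/P = 47.1/24.72 = 1.905 ft. Q_B = (1.486/0.019)·47.1·1.905^(2/3)·√0.00043 = 117.4 ft³/s.
The larger discharge is 117.4 ft³/s and the smaller is 70.73 ft³/s; the ratio is 1.66.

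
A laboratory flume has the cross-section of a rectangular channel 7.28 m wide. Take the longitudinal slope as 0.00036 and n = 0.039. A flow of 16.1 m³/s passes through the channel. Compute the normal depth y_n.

y_n = 3.19 m

Manning's equation rearranged: A R^(2/3) = nQ / (1·√S) = 0.039 × 16.1 / (√0.00036) = 33.09.
At y = 2.27 m: A R^(2/3) = 20.66 — too small.
At y = 3.19 m: A R^(2/3) = 33.08 — close enough.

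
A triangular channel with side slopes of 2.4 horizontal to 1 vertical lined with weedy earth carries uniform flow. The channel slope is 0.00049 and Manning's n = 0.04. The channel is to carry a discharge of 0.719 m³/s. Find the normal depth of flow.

y_n = 0.964 m

Manning's equation rearranged: A R^(2/3) = nQ / (1·√S) = 0.04 × 0.719 / (√0.00049) = 1.299.
Try y = 1.09 m: A R^(2/3) = 1.804 — high.
Try y = 0.854 m: A R^(2/3) = 0.941 — low.
Try y = 0.964 m: A R^(2/3) = 1.3 — ≈ 1.299.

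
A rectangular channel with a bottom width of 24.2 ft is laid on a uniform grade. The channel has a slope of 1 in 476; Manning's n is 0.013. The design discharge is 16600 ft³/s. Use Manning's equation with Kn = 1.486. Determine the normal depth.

y_n = 31 ft

Manning's equation rearranged: A R^(2/3) = nQ / (1.486·√S) = 0.013 × 16600 / (1.486 × √0.002101) = 3168.
Try y = 34.2 ft: A R^(2/3) = 3564 — too large.
Try y = 26.5 ft: A R^(2/3) = 2630 — too small.
Try y = 31 ft: A R^(2/3) = 3174 — close enough.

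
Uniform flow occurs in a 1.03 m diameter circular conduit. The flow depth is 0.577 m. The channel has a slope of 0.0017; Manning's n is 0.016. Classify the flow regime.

subcritical

For a circular section of diameter D = 1.03 m at depth y = 0.577 m, the central angle is θ = 2 arccos(1 − 2y/D) = 3.383 rad. Then A = (D²/8)(θ − sin θ) = 0.4803 m² and P = Dθ/2 = 1.742 m.
Hydraulic radius R = A/P = 0.4803/1.742 = 0.2757 m.
V = (1/n) R^(2/3) √S = (1/0.016) × 0.2757^(2/3) × √0.0017 = 1.092 m/s. Hydraulic depth D_h = A/T = 0.4803/1.023 = 0.4697 m.
Froude number Fr = V/√(g·D_h) = 1.092/√(9.81×0.4697) = 0.508, which is less than 1, so the flow is subcritical.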